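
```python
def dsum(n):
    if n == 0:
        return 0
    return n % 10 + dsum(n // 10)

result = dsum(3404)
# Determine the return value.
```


dsum(3404)
= 4 + dsum(340)
= 4 + 0 + dsum(34)
= 4 + 0 + 4 + dsum(3)
= 4 + 0 + 4 + 3 + dsum(0)
= 4 + 0 + 4 + 3 + 0
= 11


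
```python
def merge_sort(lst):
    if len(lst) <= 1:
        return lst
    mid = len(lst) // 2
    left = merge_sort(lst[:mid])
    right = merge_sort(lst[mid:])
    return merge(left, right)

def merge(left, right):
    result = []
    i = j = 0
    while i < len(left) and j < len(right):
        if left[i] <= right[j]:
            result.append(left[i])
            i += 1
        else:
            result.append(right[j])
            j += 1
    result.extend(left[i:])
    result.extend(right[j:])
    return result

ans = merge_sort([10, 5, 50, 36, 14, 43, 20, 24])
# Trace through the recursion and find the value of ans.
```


merge_sort([10, 5, 50, 36, 14, 43, 20, 24])
Split into [10, 5, 50, 36] and [14, 43, 20, 24]
Left sorted: [5, 10, 36, 50]
Right sorted: [14, 20, 24, 43]
Merge [5, 10, 36, 50] and [14, 20, 24, 43]
= [5, 10, 14, 20, 24, 36, 43, 50]


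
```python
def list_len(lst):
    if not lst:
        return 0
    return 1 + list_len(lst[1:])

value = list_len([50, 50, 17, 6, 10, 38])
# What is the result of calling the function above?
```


list_len([50, 50, 17, 6, 10, 38])
= 1 + list_len([50, 17, 6, 10, 38])
= 1 + 1 + list_len([17, 6, 10, 38])
= 1 + 1 + 1 + list_len([6, 10, 38])
= 1 + 1 + 1 + 1 + list_len([10, 38])
= 1 + 1 + 1 + 1 + 1 + list_len([38])
= 1 + 1 + 1 + 1 + 1 + 1 + list_len([])
= 1 + 1 + 1 + 1 + 1 + 1 + 0
= 6


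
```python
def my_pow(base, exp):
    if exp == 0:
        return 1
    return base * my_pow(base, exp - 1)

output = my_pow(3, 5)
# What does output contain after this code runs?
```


my_pow(3, 5)
= 3 * my_pow(3, 4)
= 3 * 3 * my_pow(3, 3)
= 3 * 3 * 3 * my_pow(3, 2)
= 3 * 3 * 3 * 3 * my_pow(3, 1)
= 3 * 3 * 3 * 3 * 3 * my_pow(3, 0)
= 3 * 3 * 3 * 3 * 3 * 1
= 243


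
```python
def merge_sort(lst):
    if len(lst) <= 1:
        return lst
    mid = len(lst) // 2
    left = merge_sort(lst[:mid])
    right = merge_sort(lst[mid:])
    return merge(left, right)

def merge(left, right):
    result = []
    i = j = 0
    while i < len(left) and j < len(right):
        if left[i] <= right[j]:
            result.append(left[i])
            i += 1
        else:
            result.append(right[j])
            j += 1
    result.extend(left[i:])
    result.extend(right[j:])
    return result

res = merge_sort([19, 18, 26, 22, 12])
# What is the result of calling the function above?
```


merge_sort([19, 18, 26, 22, 12])
Split into [19, 18] and [26, 22, 12]
Left sorted: [18, 19]
Right sorted: [12, 22, 26]
Merge [18, 19] and [12, 22, 26]
= [12, 18, 19, 22, 26]


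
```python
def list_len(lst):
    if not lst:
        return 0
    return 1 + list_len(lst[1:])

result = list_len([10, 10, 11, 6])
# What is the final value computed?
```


list_len([10, 10, 11, 6])
= 1 + list_len([10, 11, 6])
= 1 + 1 + list_len([11, 6])
= 1 + 1 + 1 + list_len([6])
= 1 + 1 + 1 + 1 + list_len([])
= 1 + 1 + 1 + 1 + 0
= 4


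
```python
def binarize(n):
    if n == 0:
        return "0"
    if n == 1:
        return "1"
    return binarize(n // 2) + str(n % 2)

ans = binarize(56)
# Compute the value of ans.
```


binarize(56)
= binarize(28) + "0"
= binarize(14) + "0" + "0"
= binarize(7) + "0" + "0" + "0"
= binarize(3) + "1" + "0" + "0" + "0"
= binarize(1) + "1" + "1" + "0" + "0" + "0"
= "1" + "1" + "1" + "0" + "0" + "0"
= "111000"


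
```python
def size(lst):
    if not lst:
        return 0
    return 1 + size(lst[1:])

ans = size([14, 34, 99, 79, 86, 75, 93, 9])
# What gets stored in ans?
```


size([14, 34, 99, 79, 86, 75, 93, 9])
= 1 + size([34, 99, 79, 86, 75, 93, 9])
= 1 + 1 + size([99, 79, 86, 75, 93, 9])
= 1 + 1 + 1 + size([79, 86, 75, 93, 9])
= 1 + 1 + 1 + 1 + size([86, 75, 93, 9])
= 1 + 1 + 1 + 1 + 1 + size([75, 93, 9])
= 1 + 1 + 1 + 1 + 1 + 1 + size([93, 9])
= 1 + 1 + 1 + 1 + 1 + 1 + 1 + size([9])
= 1 + 1 + 1 + 1 + 1 + 1 + 1 + 1 + size([])
= 1 + 1 + 1 + 1 + 1 + 1 + 1 + 1 + 0
= 8


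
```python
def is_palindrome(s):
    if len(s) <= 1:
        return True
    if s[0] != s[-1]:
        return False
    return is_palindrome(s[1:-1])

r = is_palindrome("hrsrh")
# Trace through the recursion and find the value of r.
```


is_palindrome("hrsrh")
"hrsrh": s[0]='h' == s[-1]='h' -> is_palindrome("rsr")
"rsr": s[0]='r' == s[-1]='r' -> is_palindrome("s")
"s": len <= 1 -> True
= True


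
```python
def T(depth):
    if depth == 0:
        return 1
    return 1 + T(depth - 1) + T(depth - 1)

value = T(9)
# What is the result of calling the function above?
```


T(9)
= 1 + T(8) + T(8)
= 1 + 2 * T(8)
T(k) = 2^(k+1) - 1
T(0) = 1
T(1) = 3
T(2) = 7
T(3) = 15
T(4) = 31
T(9) = 2^10 - 1 = 1023


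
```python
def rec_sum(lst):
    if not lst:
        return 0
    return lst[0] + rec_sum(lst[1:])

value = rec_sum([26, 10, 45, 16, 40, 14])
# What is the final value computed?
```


rec_sum([26, 10, 45, 16, 40, 14])
= 26 + rec_sum([10, 45, 16, 40, 14])
= 26 + 10 + rec_sum([45, 16, 40, 14])
= 26 + 10 + 45 + rec_sum([16, 40, 14])
= 26 + 10 + 45 + 16 + rec_sum([40, 14])
= 26 + 10 + 45 + 16 + 40 + rec_sum([14])
= 26 + 10 + 45 + 16 + 40 + 14 + rec_sum([])
= 26 + 10 + 45 + 16 + 40 + 14 + 0
= 151


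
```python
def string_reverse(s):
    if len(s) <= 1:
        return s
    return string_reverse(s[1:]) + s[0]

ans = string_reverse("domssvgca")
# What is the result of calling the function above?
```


string_reverse("domssvgca")
= string_reverse("omssvgca") + "d"
= string_reverse("mssvgca") + "o" + "d"
= string_reverse("ssvgca") + "m" + "o" + "d"
= string_reverse("svgca") + "s" + "m" + "o" + "d"
= string_reverse("vgca") + "s" + "s" + "m" + "o" + "d"
= string_reverse("gca") + "v" + "s" + "s" + "m" + "o" + "d"
= string_reverse("ca") + "g" + "v" + "s" + "s" + "m" + "o" + "d"
= string_reverse("a") + "c" + "g" + "v" + "s" + "s" + "m" + "o" + "d"
= "a" + "c" + "g" + "v" + "s" + "s" + "m" + "o" + "d"
= "acgvssmod"


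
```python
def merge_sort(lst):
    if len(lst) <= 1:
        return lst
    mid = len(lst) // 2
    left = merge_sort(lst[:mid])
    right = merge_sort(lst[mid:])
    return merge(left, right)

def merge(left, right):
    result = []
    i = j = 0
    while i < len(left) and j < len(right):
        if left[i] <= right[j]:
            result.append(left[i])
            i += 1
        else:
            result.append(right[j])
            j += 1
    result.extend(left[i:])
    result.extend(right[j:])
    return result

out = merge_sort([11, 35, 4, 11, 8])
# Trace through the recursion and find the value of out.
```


merge_sort([11, 35, 4, 11, 8])
Split into [11, 35] and [4, 11, 8]
Left sorted: [11, 35]
Right sorted: [4, 8, 11]
Merge [11, 35] and [4, 8, 11]
= [4, 8, 11, 11, 35]


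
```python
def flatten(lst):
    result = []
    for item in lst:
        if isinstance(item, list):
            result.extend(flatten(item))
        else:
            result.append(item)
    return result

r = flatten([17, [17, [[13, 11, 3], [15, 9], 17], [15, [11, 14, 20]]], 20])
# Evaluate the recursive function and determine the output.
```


flatten([17, [17, [[13, 11, 3], [15, 9], 17], [15, [11, 14, 20]]], 20])
Processing each element:
  17 is not a list -> append 17
  [17, [[13, 11, 3], [15, 9], 17], [15, [11, 14, 20]]] is a list -> flatten recursively -> [17, 13, 11, 3, 15, 9, 17, 15, 11, 14, 20]
  20 is not a list -> append 20
= [17, 17, 13, 11, 3, 15, 9, 17, 15, 11, 14, 20, 20]


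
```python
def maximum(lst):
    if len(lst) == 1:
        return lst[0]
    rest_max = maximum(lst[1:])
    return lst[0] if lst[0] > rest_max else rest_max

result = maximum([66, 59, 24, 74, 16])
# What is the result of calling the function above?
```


maximum([66, 59, 24, 74, 16])
= compare 66 with maximum([59, 24, 74, 16])
= compare 59 with maximum([24, 74, 16])
= compare 24 with maximum([74, 16])
= compare 74 with maximum([16])
Base: maximum([16]) = 16
compare 74 with 16: max = 74
compare 24 with 74: max = 74
compare 59 with 74: max = 74
compare 66 with 74: max = 74
= 74


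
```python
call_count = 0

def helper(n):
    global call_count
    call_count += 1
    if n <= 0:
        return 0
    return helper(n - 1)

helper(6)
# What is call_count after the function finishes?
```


helper(6) calls helper(5) calls ... calls helper(0)
Total calls: 6 + 1 (for base case) = 7


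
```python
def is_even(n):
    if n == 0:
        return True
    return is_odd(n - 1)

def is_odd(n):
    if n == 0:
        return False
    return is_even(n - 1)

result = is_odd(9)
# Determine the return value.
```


is_odd(9)
= is_even(8)
= is_odd(7)
= is_even(6)
= is_odd(5)
= is_even(4)
= is_odd(3)
= is_even(2)
= is_odd(1)
= is_even(0)
n == 0: return True
= True


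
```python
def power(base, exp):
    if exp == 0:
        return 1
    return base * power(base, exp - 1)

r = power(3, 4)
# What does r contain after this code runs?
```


power(3, 4)
= 3 * power(3, 3)
= 3 * 3 * power(3, 2)
= 3 * 3 * 3 * power(3, 1)
= 3 * 3 * 3 * 3 * power(3, 0)
= 3 * 3 * 3 * 3 * 1
= 81


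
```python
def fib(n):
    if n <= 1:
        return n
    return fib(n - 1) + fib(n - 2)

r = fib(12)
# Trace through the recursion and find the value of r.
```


fib(12)
= fib(11) + fib(10)
= (fib(10) + fib(9)) + fib(10)
Computing bottom-up: fib(0)=0, fib(1)=1, fib(2)=1, fib(3)=2, fib(4)=3, fib(5)=5, fib(6)=8, fib(7)=13, fib(8)=21, fib(9)=34, fib(10)=55, fib(11)=89, fib(12)=144
= 144


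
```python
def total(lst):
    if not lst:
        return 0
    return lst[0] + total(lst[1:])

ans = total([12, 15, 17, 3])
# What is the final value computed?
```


total([12, 15, 17, 3])
= 12 + total([15, 17, 3])
= 12 + 15 + total([17, 3])
= 12 + 15 + 17 + total([3])
= 12 + 15 + 17 + 3 + total([])
= 12 + 15 + 17 + 3 + 0
= 47


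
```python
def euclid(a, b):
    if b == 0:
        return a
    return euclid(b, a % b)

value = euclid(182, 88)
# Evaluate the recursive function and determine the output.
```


euclid(182, 88)
= euclid(88, 182 % 88) = euclid(88, 6)
= euclid(6, 88 % 6) = euclid(6, 4)
= euclid(4, 6 % 4) = euclid(4, 2)
= euclid(2, 4 % 2) = euclid(2, 0)
b == 0, return a = 2


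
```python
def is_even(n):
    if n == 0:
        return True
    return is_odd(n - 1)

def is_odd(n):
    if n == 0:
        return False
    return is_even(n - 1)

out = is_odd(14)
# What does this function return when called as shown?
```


is_odd(14)
= is_even(13)
= is_odd(12)
= is_even(11)
= is_odd(10)
= is_even(9)
= is_odd(8)
= is_even(7)
= is_odd(6)
= is_even(5)
= is_odd(4)
= is_even(3)
= is_odd(2)
= is_even(1)
= is_odd(0)
n == 0: return False
= False


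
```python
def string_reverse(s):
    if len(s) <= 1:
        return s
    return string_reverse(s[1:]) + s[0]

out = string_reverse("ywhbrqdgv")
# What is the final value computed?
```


string_reverse("ywhbrqdgv")
= string_reverse("whbrqdgv") + "y"
= string_reverse("hbrqdgv") + "w" + "y"
= string_reverse("brqdgv") + "h" + "w" + "y"
= string_reverse("rqdgv") + "b" + "h" + "w" + "y"
= string_reverse("qdgv") + "r" + "b" + "h" + "w" + "y"
= string_reverse("dgv") + "q" + "r" + "b" + "h" + "w" + "y"
= string_reverse("gv") + "d" + "q" + "r" + "b" + "h" + "w" + "y"
= string_reverse("v") + "g" + "d" + "q" + "r" + "b" + "h" + "w" + "y"
= "v" + "g" + "d" + "q" + "r" + "b" + "h" + "w" + "y"
= "vgdqrbhwy"


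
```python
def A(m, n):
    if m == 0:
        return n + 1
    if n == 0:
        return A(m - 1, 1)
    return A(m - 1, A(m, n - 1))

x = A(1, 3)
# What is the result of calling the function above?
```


A(1, 3)
= A(0, A(1, 2))
First compute A(1, 2) = 4
= A(0, 4)
= 5


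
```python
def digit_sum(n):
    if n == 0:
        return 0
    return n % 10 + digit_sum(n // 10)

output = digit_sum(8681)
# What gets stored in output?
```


digit_sum(8681)
= 1 + digit_sum(868)
= 1 + 8 + digit_sum(86)
= 1 + 8 + 6 + digit_sum(8)
= 1 + 8 + 6 + 8 + digit_sum(0)
= 1 + 8 + 6 + 8 + 0
= 23


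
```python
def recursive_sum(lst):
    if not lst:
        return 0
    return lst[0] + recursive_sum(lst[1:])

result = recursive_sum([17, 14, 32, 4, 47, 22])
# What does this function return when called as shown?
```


recursive_sum([17, 14, 32, 4, 47, 22])
= 17 + recursive_sum([14, 32, 4, 47, 22])
= 17 + 14 + recursive_sum([32, 4, 47, 22])
= 17 + 14 + 32 + recursive_sum([4, 47, 22])
= 17 + 14 + 32 + 4 + recursive_sum([47, 22])
= 17 + 14 + 32 + 4 + 47 + recursive_sum([22])
= 17 + 14 + 32 + 4 + 47 + 22 + recursive_sum([])
= 17 + 14 + 32 + 4 + 47 + 22 + 0
= 136


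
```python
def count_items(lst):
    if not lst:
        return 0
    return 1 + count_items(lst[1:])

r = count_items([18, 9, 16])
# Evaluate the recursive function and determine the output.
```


count_items([18, 9, 16])
= 1 + count_items([9, 16])
= 1 + 1 + count_items([16])
= 1 + 1 + 1 + count_items([])
= 1 + 1 + 1 + 0
= 3


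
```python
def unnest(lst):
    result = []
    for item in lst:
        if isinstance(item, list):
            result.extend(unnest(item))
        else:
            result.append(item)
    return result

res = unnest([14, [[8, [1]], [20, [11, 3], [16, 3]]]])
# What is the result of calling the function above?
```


unnest([14, [[8, [1]], [20, [11, 3], [16, 3]]]])
Processing each element:
  14 is not a list -> append 14
  [[8, [1]], [20, [11, 3], [16, 3]]] is a list -> unnest recursively -> [8, 1, 20, 11, 3, 16, 3]
= [14, 8, 1, 20, 11, 3, 16, 3]


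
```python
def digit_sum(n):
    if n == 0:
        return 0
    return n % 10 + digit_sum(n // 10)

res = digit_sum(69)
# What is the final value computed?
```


digit_sum(69)
= 9 + digit_sum(6)
= 9 + 6 + digit_sum(0)
= 9 + 6 + 0
= 15


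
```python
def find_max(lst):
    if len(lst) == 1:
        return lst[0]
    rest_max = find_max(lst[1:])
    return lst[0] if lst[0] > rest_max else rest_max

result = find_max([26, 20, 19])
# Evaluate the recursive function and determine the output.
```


find_max([26, 20, 19])
= compare 26 with find_max([20, 19])
= compare 20 with find_max([19])
Base: find_max([19]) = 19
compare 20 with 19: max = 20
compare 26 with 20: max = 26
= 26


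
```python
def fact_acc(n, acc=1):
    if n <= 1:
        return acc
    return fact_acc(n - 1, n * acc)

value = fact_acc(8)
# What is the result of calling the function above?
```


fact_acc(8, 1)
= fact_acc(7, 8 * 1) = fact_acc(7, 8)
= fact_acc(6, 7 * 8) = fact_acc(6, 56)
= fact_acc(5, 6 * 56) = fact_acc(5, 336)
= fact_acc(4, 5 * 336) = fact_acc(4, 1680)
= fact_acc(3, 4 * 1680) = fact_acc(3, 6720)
= fact_acc(2, 3 * 6720) = fact_acc(2, 20160)
= fact_acc(1, 2 * 20160) = fact_acc(1, 40320)
n <= 1, return acc = 40320


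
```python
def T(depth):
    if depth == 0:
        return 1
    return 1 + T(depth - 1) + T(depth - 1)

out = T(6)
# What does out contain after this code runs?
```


T(6)
= 1 + T(5) + T(5)
= 1 + 2 * T(5)
T(k) = 2^(k+1) - 1
T(0) = 1
T(1) = 3
T(2) = 7
T(3) = 15
T(4) = 31
T(6) = 2^7 - 1 = 127


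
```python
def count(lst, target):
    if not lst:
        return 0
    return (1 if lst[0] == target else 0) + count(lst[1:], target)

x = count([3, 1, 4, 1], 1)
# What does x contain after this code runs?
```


count([3, 1, 4, 1], 1)
lst[0]=3 != 1: 0 + count([1, 4, 1], 1)
lst[0]=1 == 1: 1 + count([4, 1], 1)
lst[0]=4 != 1: 0 + count([1], 1)
lst[0]=1 == 1: 1 + count([], 1)
= 2


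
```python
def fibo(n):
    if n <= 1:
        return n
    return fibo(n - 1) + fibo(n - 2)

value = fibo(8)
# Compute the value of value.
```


fibo(8)
= fibo(7) + fibo(6)
= (fibo(6) + fibo(5)) + fibo(6)
Computing bottom-up: fibo(0)=0, fibo(1)=1, fibo(2)=1, fibo(3)=2, fibo(4)=3, fibo(5)=5, fibo(6)=8, fibo(7)=13, fibo(8)=21
= 21


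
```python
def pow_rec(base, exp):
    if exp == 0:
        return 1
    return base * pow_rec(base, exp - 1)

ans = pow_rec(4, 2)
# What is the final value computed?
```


pow_rec(4, 2)
= 4 * pow_rec(4, 1)
= 4 * 4 * pow_rec(4, 0)
= 4 * 4 * 1
= 16


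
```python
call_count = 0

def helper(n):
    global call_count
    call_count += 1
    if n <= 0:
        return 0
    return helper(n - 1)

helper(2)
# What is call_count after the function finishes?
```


helper(2) calls helper(1) calls ... calls helper(0)
Total calls: 2 + 1 (for base case) = 3


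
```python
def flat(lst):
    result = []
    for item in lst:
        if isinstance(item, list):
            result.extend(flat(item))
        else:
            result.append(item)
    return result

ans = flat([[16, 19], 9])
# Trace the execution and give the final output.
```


flat([[16, 19], 9])
Processing each element:
  [16, 19] is a list -> flat recursively -> [16, 19]
  9 is not a list -> append 9
= [16, 19, 9]


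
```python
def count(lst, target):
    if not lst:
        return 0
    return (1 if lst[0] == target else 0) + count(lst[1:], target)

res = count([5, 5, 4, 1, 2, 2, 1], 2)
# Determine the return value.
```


count([5, 5, 4, 1, 2, 2, 1], 2)
lst[0]=5 != 2: 0 + count([5, 4, 1, 2, 2, 1], 2)
lst[0]=5 != 2: 0 + count([4, 1, 2, 2, 1], 2)
lst[0]=4 != 2: 0 + count([1, 2, 2, 1], 2)
lst[0]=1 != 2: 0 + count([2, 2, 1], 2)
lst[0]=2 == 2: 1 + count([2, 1], 2)
lst[0]=2 == 2: 1 + count([1], 2)
lst[0]=1 != 2: 0 + count([], 2)
= 2


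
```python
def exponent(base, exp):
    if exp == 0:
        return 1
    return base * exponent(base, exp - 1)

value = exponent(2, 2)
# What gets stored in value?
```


exponent(2, 2)
= 2 * exponent(2, 1)
= 2 * 2 * exponent(2, 0)
= 2 * 2 * 1
= 4


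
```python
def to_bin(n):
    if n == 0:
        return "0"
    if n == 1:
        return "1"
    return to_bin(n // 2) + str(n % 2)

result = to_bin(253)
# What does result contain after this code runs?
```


to_bin(253)
= to_bin(126) + "1"
= to_bin(63) + "0" + "1"
= to_bin(31) + "1" + "0" + "1"
= to_bin(15) + "1" + "1" + "0" + "1"
= to_bin(7) + "1" + "1" + "1" + "0" + "1"
= to_bin(3) + "1" + "1" + "1" + "1" + "0" + "1"
= to_bin(1) + "1" + "1" + "1" + "1" + "1" + "0" + "1"
= "1" + "1" + "1" + "1" + "1" + "1" + "0" + "1"
= "11111101"


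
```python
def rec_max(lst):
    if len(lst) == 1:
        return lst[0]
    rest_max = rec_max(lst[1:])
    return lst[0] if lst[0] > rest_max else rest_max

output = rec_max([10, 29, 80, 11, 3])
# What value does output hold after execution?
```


rec_max([10, 29, 80, 11, 3])
= compare 10 with rec_max([29, 80, 11, 3])
= compare 29 with rec_max([80, 11, 3])
= compare 80 with rec_max([11, 3])
= compare 11 with rec_max([3])
Base: rec_max([3]) = 3
compare 11 with 3: max = 11
compare 80 with 11: max = 80
compare 29 with 80: max = 80
compare 10 with 80: max = 80
= 80


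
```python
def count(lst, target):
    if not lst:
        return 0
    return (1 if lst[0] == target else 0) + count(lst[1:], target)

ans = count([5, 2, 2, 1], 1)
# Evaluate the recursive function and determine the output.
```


count([5, 2, 2, 1], 1)
lst[0]=5 != 1: 0 + count([2, 2, 1], 1)
lst[0]=2 != 1: 0 + count([2, 1], 1)
lst[0]=2 != 1: 0 + count([1], 1)
lst[0]=1 == 1: 1 + count([], 1)
= 1


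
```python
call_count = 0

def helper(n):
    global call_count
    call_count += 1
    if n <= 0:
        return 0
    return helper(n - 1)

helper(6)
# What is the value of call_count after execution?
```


helper(6) calls helper(5) calls ... calls helper(0)
Total calls: 6 + 1 (for base case) = 7


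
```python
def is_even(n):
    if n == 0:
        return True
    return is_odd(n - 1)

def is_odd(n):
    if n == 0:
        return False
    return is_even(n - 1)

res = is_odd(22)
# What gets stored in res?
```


is_odd(22)
= is_even(21)
= is_odd(20)
= is_even(19)
= is_odd(18)
= is_even(17)
= is_odd(16)
= is_even(15)
= is_odd(14)
= is_even(13)
= is_odd(12)
= is_even(11)
= is_odd(10)
= is_even(9)
= is_odd(8)
= is_even(7)
= is_odd(6)
= is_even(5)
= is_odd(4)
= is_even(3)
= is_odd(2)
= is_even(1)
= is_odd(0)
n == 0: return False
= False


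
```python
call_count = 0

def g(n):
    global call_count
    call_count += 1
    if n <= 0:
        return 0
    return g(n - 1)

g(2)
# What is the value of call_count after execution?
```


g(2) calls g(1) calls ... calls g(0)
Total calls: 2 + 1 (for base case) = 3


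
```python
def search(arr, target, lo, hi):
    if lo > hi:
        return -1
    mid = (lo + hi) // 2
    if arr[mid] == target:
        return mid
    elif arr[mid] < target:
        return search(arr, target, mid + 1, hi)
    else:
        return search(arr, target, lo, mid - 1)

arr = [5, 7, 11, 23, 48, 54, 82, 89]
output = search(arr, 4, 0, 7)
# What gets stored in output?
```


search(arr, 4, 0, 7)
lo=0, hi=7, mid=3, arr[mid]=23
23 > 4, search left half
lo=0, hi=2, mid=1, arr[mid]=7
7 > 4, search left half
lo=0, hi=0, mid=0, arr[mid]=5
5 > 4, search left half
lo > hi, target not found, return -1
= -1


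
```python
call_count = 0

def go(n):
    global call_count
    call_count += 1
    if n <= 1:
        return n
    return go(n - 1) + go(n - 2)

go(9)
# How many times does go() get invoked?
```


go(9) calls go(8) and go(7); each non-base call branches into two more.
Let C(k) = total number of calls made by go(k), including the call to go(k) itself.
Base cases: C(0) = 1, C(1) = 1
Recurrence: C(k) = 1 + C(k-1) + C(k-2)
  C(2) = 1 + C(1) + C(0) = 1 + 1 + 1 = 3
  C(3) = 1 + C(2) + C(1) = 1 + 3 + 1 = 5
  C(4) = 1 + C(3) + C(2) = 1 + 5 + 3 = 9
  C(5) = 1 + C(4) + C(3) = 1 + 9 + 5 = 15
  C(6) = 1 + C(5) + C(4) = 1 + 15 + 9 = 25
  C(7) = 1 + C(6) + C(5) = 1 + 25 + 15 = 41
  C(8) = 1 + C(7) + C(6) = 1 + 41 + 25 = 67
  C(9) = 1 + C(8) + C(7) = 1 + 67 + 41 = 109
Total calls = C(9) = 109


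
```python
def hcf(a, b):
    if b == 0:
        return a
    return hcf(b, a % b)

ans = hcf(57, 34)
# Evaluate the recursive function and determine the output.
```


hcf(57, 34)
= hcf(34, 57 % 34) = hcf(34, 23)
= hcf(23, 34 % 23) = hcf(23, 11)
= hcf(11, 23 % 11) = hcf(11, 1)
= hcf(1, 11 % 1) = hcf(1, 0)
b == 0, return a = 1


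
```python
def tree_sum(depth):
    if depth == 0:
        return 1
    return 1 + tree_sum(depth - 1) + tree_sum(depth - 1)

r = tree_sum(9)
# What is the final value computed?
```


tree_sum(9)
= 1 + tree_sum(8) + tree_sum(8)
= 1 + 2 * tree_sum(8)
tree_sum(k) = 2^(k+1) - 1
tree_sum(0) = 1
tree_sum(1) = 3
tree_sum(2) = 7
tree_sum(3) = 15
tree_sum(4) = 31
tree_sum(9) = 2^10 - 1 = 1023


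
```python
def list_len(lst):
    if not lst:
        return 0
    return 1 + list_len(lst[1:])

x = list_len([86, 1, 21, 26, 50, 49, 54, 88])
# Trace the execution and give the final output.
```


list_len([86, 1, 21, 26, 50, 49, 54, 88])
= 1 + list_len([1, 21, 26, 50, 49, 54, 88])
= 1 + 1 + list_len([21, 26, 50, 49, 54, 88])
= 1 + 1 + 1 + list_len([26, 50, 49, 54, 88])
= 1 + 1 + 1 + 1 + list_len([50, 49, 54, 88])
= 1 + 1 + 1 + 1 + 1 + list_len([49, 54, 88])
= 1 + 1 + 1 + 1 + 1 + 1 + list_len([54, 88])
= 1 + 1 + 1 + 1 + 1 + 1 + 1 + list_len([88])
= 1 + 1 + 1 + 1 + 1 + 1 + 1 + 1 + list_len([])
= 1 + 1 + 1 + 1 + 1 + 1 + 1 + 1 + 0
= 8


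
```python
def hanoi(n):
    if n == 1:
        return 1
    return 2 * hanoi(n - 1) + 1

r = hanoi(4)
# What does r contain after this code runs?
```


hanoi(4)
= 2 * hanoi(3) + 1
= 2 * (2 * hanoi(2) + 1) + 1
= 2 * (2 * (2 * hanoi(1) + 1) + 1) + 1
Now compute bottom-up:
hanoi(1) = 1
hanoi(2) = 2 * 1 + 1 = 3
hanoi(3) = 2 * 3 + 1 = 7
hanoi(4) = 2 * 7 + 1 = 15
= 15


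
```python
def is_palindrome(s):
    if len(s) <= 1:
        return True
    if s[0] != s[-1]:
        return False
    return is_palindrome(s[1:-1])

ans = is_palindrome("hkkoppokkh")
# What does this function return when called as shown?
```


is_palindrome("hkkoppokkh")
"hkkoppokkh": s[0]='h' == s[-1]='h' -> is_palindrome("kkoppokk")
"kkoppokk": s[0]='k' == s[-1]='k' -> is_palindrome("koppok")
"koppok": s[0]='k' == s[-1]='k' -> is_palindrome("oppo")
"oppo": s[0]='o' == s[-1]='o' -> is_palindrome("pp")
"pp": s[0]='p' == s[-1]='p' -> is_palindrome("")
"": len <= 1 -> True
= True


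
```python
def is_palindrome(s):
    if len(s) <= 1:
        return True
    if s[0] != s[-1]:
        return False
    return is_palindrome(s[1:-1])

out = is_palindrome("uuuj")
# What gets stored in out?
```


is_palindrome("uuuj")
"uuuj": s[0]='u' != s[-1]='j' -> False
= False


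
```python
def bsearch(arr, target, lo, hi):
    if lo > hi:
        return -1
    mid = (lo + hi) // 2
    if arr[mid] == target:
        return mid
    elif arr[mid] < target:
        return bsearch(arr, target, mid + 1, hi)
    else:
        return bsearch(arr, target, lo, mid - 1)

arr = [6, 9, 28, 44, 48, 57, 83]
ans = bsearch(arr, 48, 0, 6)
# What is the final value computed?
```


bsearch(arr, 48, 0, 6)
lo=0, hi=6, mid=3, arr[mid]=44
44 < 48, search right half
lo=4, hi=6, mid=5, arr[mid]=57
57 > 48, search left half
lo=4, hi=4, mid=4, arr[mid]=48
arr[4] == 48, found at index 4
= 4


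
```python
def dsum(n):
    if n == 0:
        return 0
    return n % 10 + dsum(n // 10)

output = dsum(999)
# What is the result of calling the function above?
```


dsum(999)
= 9 + dsum(99)
= 9 + 9 + dsum(9)
= 9 + 9 + 9 + dsum(0)
= 9 + 9 + 9 + 0
= 27


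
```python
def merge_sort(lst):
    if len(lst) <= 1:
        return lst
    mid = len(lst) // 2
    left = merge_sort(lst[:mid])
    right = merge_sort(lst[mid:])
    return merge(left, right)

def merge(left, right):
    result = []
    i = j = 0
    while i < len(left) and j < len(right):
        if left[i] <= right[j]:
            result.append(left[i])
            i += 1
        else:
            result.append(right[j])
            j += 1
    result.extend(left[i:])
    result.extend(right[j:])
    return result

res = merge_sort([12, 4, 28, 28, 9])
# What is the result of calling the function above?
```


merge_sort([12, 4, 28, 28, 9])
Split into [12, 4] and [28, 28, 9]
Left sorted: [4, 12]
Right sorted: [9, 28, 28]
Merge [4, 12] and [9, 28, 28]
= [4, 9, 12, 28, 28]


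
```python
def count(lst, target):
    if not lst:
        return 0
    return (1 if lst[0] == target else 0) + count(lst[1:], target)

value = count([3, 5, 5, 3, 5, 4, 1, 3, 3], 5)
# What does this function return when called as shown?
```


count([3, 5, 5, 3, 5, 4, 1, 3, 3], 5)
lst[0]=3 != 5: 0 + count([5, 5, 3, 5, 4, 1, 3, 3], 5)
lst[0]=5 == 5: 1 + count([5, 3, 5, 4, 1, 3, 3], 5)
lst[0]=5 == 5: 1 + count([3, 5, 4, 1, 3, 3], 5)
lst[0]=3 != 5: 0 + count([5, 4, 1, 3, 3], 5)
lst[0]=5 == 5: 1 + count([4, 1, 3, 3], 5)
lst[0]=4 != 5: 0 + count([1, 3, 3], 5)
lst[0]=1 != 5: 0 + count([3, 3], 5)
lst[0]=3 != 5: 0 + count([3], 5)
lst[0]=3 != 5: 0 + count([], 5)
= 3


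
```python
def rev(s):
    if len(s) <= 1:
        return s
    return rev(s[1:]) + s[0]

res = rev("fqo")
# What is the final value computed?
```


rev("fqo")
= rev("qo") + "f"
= rev("o") + "q" + "f"
= "o" + "q" + "f"
= "oqf"


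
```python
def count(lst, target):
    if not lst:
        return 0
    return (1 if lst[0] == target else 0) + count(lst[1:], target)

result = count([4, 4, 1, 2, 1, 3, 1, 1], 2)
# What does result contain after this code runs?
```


count([4, 4, 1, 2, 1, 3, 1, 1], 2)
lst[0]=4 != 2: 0 + count([4, 1, 2, 1, 3, 1, 1], 2)
lst[0]=4 != 2: 0 + count([1, 2, 1, 3, 1, 1], 2)
lst[0]=1 != 2: 0 + count([2, 1, 3, 1, 1], 2)
lst[0]=2 == 2: 1 + count([1, 3, 1, 1], 2)
lst[0]=1 != 2: 0 + count([3, 1, 1], 2)
lst[0]=3 != 2: 0 + count([1, 1], 2)
lst[0]=1 != 2: 0 + count([1], 2)
lst[0]=1 != 2: 0 + count([], 2)
= 1


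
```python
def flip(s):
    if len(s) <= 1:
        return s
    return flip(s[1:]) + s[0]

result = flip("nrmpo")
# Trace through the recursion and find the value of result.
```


flip("nrmpo")
= flip("rmpo") + "n"
= flip("mpo") + "r" + "n"
= flip("po") + "m" + "r" + "n"
= flip("o") + "p" + "m" + "r" + "n"
= "o" + "p" + "m" + "r" + "n"
= "opmrn"


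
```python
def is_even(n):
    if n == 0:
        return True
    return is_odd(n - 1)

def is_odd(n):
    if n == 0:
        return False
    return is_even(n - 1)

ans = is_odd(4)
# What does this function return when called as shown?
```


is_odd(4)
= is_even(3)
= is_odd(2)
= is_even(1)
= is_odd(0)
n == 0: return False
= False


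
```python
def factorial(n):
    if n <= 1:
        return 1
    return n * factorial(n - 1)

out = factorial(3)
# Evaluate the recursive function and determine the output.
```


factorial(3)
= 3 * factorial(2)
= 3 * 2 * factorial(1)
= 3 * 2 * 1
= 6


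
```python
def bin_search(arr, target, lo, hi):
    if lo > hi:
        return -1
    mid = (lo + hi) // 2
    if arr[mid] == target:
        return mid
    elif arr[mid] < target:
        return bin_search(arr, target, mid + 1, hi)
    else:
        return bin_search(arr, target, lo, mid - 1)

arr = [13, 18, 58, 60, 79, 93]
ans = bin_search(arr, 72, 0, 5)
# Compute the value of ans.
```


bin_search(arr, 72, 0, 5)
lo=0, hi=5, mid=2, arr[mid]=58
58 < 72, search right half
lo=3, hi=5, mid=4, arr[mid]=79
79 > 72, search left half
lo=3, hi=3, mid=3, arr[mid]=60
60 < 72, search right half
lo > hi, target not found, return -1
= -1


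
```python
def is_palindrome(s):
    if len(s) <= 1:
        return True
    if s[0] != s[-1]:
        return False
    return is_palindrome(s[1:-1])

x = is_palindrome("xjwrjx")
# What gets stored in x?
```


is_palindrome("xjwrjx")
"xjwrjx": s[0]='x' == s[-1]='x' -> is_palindrome("jwrj")
"jwrj": s[0]='j' == s[-1]='j' -> is_palindrome("wr")
"wr": s[0]='w' != s[-1]='r' -> False
= False


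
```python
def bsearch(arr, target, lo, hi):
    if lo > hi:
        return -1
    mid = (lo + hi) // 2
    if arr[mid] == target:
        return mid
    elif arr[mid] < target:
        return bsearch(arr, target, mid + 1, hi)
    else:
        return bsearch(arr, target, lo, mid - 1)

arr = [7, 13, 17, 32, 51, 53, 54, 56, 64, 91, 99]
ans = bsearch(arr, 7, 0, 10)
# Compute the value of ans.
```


bsearch(arr, 7, 0, 10)
lo=0, hi=10, mid=5, arr[mid]=53
53 > 7, search left half
lo=0, hi=4, mid=2, arr[mid]=17
17 > 7, search left half
lo=0, hi=1, mid=0, arr[mid]=7
arr[0] == 7, found at index 0
= 0


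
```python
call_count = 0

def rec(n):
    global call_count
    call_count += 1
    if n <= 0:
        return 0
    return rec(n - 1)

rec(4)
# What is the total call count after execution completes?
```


rec(4) calls rec(3) calls ... calls rec(0)
Total calls: 4 + 1 (for base case) = 5


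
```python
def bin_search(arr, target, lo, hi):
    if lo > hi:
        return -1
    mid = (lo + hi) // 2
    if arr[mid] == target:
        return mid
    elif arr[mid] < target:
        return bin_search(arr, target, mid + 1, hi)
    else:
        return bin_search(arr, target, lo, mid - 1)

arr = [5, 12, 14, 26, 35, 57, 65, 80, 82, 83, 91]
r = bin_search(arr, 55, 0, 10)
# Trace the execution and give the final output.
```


bin_search(arr, 55, 0, 10)
lo=0, hi=10, mid=5, arr[mid]=57
57 > 55, search left half
lo=0, hi=4, mid=2, arr[mid]=14
14 < 55, search right half
lo=3, hi=4, mid=3, arr[mid]=26
26 < 55, search right half
lo=4, hi=4, mid=4, arr[mid]=35
35 < 55, search right half
lo > hi, target not found, return -1
= -1


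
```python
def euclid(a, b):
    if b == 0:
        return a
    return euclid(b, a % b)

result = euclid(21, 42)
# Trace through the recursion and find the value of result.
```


euclid(21, 42)
= euclid(42, 21 % 42) = euclid(42, 21)
= euclid(21, 42 % 21) = euclid(21, 0)
b == 0, return a = 21


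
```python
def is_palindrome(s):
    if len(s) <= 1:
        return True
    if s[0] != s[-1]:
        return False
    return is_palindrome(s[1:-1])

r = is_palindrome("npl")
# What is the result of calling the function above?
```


is_palindrome("npl")
"npl": s[0]='n' != s[-1]='l' -> False
= False


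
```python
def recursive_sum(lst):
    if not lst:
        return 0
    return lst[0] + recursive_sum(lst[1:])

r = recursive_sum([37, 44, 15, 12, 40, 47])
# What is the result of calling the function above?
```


recursive_sum([37, 44, 15, 12, 40, 47])
= 37 + recursive_sum([44, 15, 12, 40, 47])
= 37 + 44 + recursive_sum([15, 12, 40, 47])
= 37 + 44 + 15 + recursive_sum([12, 40, 47])
= 37 + 44 + 15 + 12 + recursive_sum([40, 47])
= 37 + 44 + 15 + 12 + 40 + recursive_sum([47])
= 37 + 44 + 15 + 12 + 40 + 47 + recursive_sum([])
= 37 + 44 + 15 + 12 + 40 + 47 + 0
= 195


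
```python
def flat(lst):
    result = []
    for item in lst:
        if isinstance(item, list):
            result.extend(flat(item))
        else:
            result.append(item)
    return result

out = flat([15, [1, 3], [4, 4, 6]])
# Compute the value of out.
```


flat([15, [1, 3], [4, 4, 6]])
Processing each element:
  15 is not a list -> append 15
  [1, 3] is a list -> flat recursively -> [1, 3]
  [4, 4, 6] is a list -> flat recursively -> [4, 4, 6]
= [15, 1, 3, 4, 4, 6]


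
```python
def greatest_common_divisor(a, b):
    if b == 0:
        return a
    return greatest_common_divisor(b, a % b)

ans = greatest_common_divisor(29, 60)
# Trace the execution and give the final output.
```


greatest_common_divisor(29, 60)
= greatest_common_divisor(60, 29 % 60) = greatest_common_divisor(60, 29)
= greatest_common_divisor(29, 60 % 29) = greatest_common_divisor(29, 2)
= greatest_common_divisor(2, 29 % 2) = greatest_common_divisor(2, 1)
= greatest_common_divisor(1, 2 % 1) = greatest_common_divisor(1, 0)
b == 0, return a = 1


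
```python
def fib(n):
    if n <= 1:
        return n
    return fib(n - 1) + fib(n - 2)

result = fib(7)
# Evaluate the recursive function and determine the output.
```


fib(7)
= fib(6) + fib(5)
= (fib(5) + fib(4)) + fib(5)
Computing bottom-up: fib(0)=0, fib(1)=1, fib(2)=1, fib(3)=2, fib(4)=3, fib(5)=5, fib(6)=8, fib(7)=13
= 13


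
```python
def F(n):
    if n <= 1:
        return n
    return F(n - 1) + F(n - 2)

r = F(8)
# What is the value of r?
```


F(8)
= F(7) + F(6)
= (F(6) + F(5)) + F(6)
Computing bottom-up: F(0)=0, F(1)=1, F(2)=1, F(3)=2, F(4)=3, F(5)=5, F(6)=8, F(7)=13, F(8)=21
= 21


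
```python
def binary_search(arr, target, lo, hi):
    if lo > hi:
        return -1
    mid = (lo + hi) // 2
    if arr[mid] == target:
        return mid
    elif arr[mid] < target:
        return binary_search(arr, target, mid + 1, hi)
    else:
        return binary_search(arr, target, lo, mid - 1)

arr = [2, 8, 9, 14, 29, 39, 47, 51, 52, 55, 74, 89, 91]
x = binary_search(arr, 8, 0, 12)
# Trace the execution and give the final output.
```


binary_search(arr, 8, 0, 12)
lo=0, hi=12, mid=6, arr[mid]=47
47 > 8, search left half
lo=0, hi=5, mid=2, arr[mid]=9
9 > 8, search left half
lo=0, hi=1, mid=0, arr[mid]=2
2 < 8, search right half
lo=1, hi=1, mid=1, arr[mid]=8
arr[1] == 8, found at index 1
= 1


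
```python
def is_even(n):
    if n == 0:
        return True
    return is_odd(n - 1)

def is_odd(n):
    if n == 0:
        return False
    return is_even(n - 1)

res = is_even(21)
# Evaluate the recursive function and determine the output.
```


is_even(21)
= is_odd(20)
= is_even(19)
= is_odd(18)
= is_even(17)
= is_odd(16)
= is_even(15)
= is_odd(14)
= is_even(13)
= is_odd(12)
= is_even(11)
= is_odd(10)
= is_even(9)
= is_odd(8)
= is_even(7)
= is_odd(6)
= is_even(5)
= is_odd(4)
= is_even(3)
= is_odd(2)
= is_even(1)
= is_odd(0)
n == 0: return False
= False


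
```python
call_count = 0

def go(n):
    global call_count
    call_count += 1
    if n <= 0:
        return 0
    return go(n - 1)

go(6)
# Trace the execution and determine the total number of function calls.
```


go(6) calls go(5) calls ... calls go(0)
Total calls: 6 + 1 (for base case) = 7


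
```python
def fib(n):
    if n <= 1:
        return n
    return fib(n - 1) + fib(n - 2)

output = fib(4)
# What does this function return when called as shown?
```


fib(4)
= fib(3) + fib(2)
= (fib(2) + fib(1)) + fib(2)
Computing bottom-up: fib(0)=0, fib(1)=1, fib(2)=1, fib(3)=2, fib(4)=3
= 3


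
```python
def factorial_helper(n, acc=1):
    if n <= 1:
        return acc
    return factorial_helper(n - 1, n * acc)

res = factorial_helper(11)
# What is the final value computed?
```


factorial_helper(11, 1)
= factorial_helper(10, 11 * 1) = factorial_helper(10, 11)
= factorial_helper(9, 10 * 11) = factorial_helper(9, 110)
= factorial_helper(8, 9 * 110) = factorial_helper(8, 990)
= factorial_helper(7, 8 * 990) = factorial_helper(7, 7920)
= factorial_helper(6, 7 * 7920) = factorial_helper(6, 55440)
= factorial_helper(5, 6 * 55440) = factorial_helper(5, 332640)
= factorial_helper(4, 5 * 332640) = factorial_helper(4, 1663200)
= factorial_helper(3, 4 * 1663200) = factorial_helper(3, 6652800)
= factorial_helper(2, 3 * 6652800) = factorial_helper(2, 19958400)
= factorial_helper(1, 2 * 19958400) = factorial_helper(1, 39916800)
n <= 1, return acc = 39916800


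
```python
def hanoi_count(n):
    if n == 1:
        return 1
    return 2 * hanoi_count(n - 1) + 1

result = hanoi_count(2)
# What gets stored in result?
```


hanoi_count(2)
= 2 * hanoi_count(1) + 1
Now compute bottom-up:
hanoi_count(1) = 1
hanoi_count(2) = 2 * 1 + 1 = 3
= 3


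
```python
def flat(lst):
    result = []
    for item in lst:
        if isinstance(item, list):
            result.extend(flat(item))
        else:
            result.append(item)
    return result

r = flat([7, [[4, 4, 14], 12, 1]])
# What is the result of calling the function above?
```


flat([7, [[4, 4, 14], 12, 1]])
Processing each element:
  7 is not a list -> append 7
  [[4, 4, 14], 12, 1] is a list -> flat recursively -> [4, 4, 14, 12, 1]
= [7, 4, 4, 14, 12, 1]


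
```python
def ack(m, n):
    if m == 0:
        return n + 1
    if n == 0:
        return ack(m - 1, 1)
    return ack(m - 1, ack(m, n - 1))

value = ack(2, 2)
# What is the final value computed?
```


ack(2, 2)
= ack(1, ack(2, 1))
First compute ack(2, 1) = 5
= ack(1, 5)
= 7


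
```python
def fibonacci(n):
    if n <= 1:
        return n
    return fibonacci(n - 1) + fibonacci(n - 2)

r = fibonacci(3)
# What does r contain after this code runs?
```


fibonacci(3)
= fibonacci(2) + fibonacci(1)
Computing bottom-up: fibonacci(0)=0, fibonacci(1)=1, fibonacci(2)=1, fibonacci(3)=2
= 2


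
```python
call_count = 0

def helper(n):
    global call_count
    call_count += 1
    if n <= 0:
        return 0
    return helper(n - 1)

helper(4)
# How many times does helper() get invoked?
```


helper(4) calls helper(3) calls ... calls helper(0)
Total calls: 4 + 1 (for base case) = 5


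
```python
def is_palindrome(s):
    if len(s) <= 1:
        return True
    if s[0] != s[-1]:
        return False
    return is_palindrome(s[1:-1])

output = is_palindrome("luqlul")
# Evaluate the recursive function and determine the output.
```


is_palindrome("luqlul")
"luqlul": s[0]='l' == s[-1]='l' -> is_palindrome("uqlu")
"uqlu": s[0]='u' == s[-1]='u' -> is_palindrome("ql")
"ql": s[0]='q' != s[-1]='l' -> False
= False


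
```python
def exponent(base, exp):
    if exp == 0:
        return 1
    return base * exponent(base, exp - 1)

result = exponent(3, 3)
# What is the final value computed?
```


exponent(3, 3)
= 3 * exponent(3, 2)
= 3 * 3 * exponent(3, 1)
= 3 * 3 * 3 * exponent(3, 0)
= 3 * 3 * 3 * 1
= 27


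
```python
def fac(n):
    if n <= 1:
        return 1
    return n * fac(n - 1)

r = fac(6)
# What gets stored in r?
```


fac(6)
= 6 * fac(5)
= 6 * 5 * fac(4)
= 6 * 5 * 4 * fac(3)
= 6 * 5 * 4 * 3 * fac(2)
= 6 * 5 * 4 * 3 * 2 * fac(1)
= 6 * 5 * 4 * 3 * 2 * 1
= 720


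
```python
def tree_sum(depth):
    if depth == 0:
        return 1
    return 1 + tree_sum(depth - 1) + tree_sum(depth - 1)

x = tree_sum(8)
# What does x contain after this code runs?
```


tree_sum(8)
= 1 + tree_sum(7) + tree_sum(7)
= 1 + 2 * tree_sum(7)
tree_sum(k) = 2^(k+1) - 1
tree_sum(0) = 1
tree_sum(1) = 3
tree_sum(2) = 7
tree_sum(3) = 15
tree_sum(4) = 31
tree_sum(8) = 2^9 - 1 = 511


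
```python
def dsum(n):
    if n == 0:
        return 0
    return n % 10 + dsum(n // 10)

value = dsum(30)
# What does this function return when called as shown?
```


dsum(30)
= 0 + dsum(3)
= 0 + 3 + dsum(0)
= 0 + 3 + 0
= 3


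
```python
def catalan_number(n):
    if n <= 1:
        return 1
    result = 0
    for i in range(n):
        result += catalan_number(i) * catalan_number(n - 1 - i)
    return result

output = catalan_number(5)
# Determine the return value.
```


catalan_number(5)
= sum of catalan_number(i) * catalan_number(5-1-i) for i in 0..4
First compute sub-values bottom-up:
  catalan_number(0) = 1, catalan_number(1) = 1
  catalan_number(2) = 1*1 + 1*1 = 2
  catalan_number(3) = 1*2 + 1*1 + 2*1 = 5
  catalan_number(4) = 1*5 + 1*2 + 2*1 + 5*1 = 14
Now catalan_number(5):
  catalan_number(0)*catalan_number(4) = 1*14 = 14
  catalan_number(1)*catalan_number(3) = 1*5 = 5
  catalan_number(2)*catalan_number(2) = 2*2 = 4
  catalan_number(3)*catalan_number(1) = 5*1 = 5
  catalan_number(4)*catalan_number(0) = 14*1 = 14
= 14 + 5 + 4 + 5 + 14
= 42
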